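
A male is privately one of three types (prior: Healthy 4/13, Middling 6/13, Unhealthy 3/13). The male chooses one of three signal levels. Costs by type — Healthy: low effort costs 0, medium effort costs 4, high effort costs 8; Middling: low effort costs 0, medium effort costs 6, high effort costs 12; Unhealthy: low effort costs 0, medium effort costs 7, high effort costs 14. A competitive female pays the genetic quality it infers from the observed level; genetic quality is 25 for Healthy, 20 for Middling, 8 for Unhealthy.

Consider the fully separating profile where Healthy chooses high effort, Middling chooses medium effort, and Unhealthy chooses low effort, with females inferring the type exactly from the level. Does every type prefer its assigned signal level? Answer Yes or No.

No

Separating mating payoffs: high effort → 25, medium effort → 20, low effort → 8.
Healthy (assigned high effort): low effort: 8 − 0 = 8; medium effort: 20 − 4 = 16; high effort: 25 − 8 = 17. Healthy stays.
Middling (assigned medium effort): low effort: 8 − 0 = 8; medium effort: 20 − 6 = 14; high effort: 25 − 12 = 13. Middling stays.
Unhealthy (assigned low effort): low effort: 8 − 0 = 8; medium effort: 20 − 7 = 13; high effort: 25 − 14 = 11. Unhealthy prefers medium effort.
At least one type deviates; the separating profile fails.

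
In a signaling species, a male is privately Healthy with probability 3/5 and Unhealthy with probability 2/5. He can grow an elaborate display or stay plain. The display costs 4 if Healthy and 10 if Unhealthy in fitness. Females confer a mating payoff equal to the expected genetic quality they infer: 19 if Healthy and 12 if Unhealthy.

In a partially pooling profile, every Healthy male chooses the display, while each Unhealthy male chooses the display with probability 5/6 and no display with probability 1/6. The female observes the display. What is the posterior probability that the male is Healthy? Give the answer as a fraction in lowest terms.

P(the display) = (3/5)·1 + (2/5)·(5/6) = 14/15.
By Bayes' rule, P(Healthy | the display) = (3/5) / (14/15) = 9/14.

9/14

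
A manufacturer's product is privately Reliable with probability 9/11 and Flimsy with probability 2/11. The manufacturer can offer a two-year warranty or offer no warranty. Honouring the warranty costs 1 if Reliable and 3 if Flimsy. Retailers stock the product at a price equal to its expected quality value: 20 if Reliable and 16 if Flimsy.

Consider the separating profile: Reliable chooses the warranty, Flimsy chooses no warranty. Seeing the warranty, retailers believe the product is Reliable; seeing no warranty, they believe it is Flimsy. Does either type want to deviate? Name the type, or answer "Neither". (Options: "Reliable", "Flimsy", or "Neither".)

Flimsy

The warranty pays 20; no warranty pays 16.
Reliable: assigned the warranty, nets 20 − 1 = 19; deviating to no warranty nets 16.
Flimsy: assigned no warranty, nets 16; deviating to the warranty nets 20 − 3 = 17.
The Flimsy type gains 1 by deviating.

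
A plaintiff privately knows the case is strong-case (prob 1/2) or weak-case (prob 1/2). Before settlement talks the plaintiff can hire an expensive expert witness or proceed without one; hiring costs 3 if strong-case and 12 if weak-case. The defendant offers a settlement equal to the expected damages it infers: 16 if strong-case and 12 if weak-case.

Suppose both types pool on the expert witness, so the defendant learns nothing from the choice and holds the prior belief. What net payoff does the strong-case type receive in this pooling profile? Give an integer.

Pooled settlement = 1/2·16 + 1/2·12 = 14.
strong-case pays cost 3 for the expert witness, so net payoff = 14 − 3 = 11.

11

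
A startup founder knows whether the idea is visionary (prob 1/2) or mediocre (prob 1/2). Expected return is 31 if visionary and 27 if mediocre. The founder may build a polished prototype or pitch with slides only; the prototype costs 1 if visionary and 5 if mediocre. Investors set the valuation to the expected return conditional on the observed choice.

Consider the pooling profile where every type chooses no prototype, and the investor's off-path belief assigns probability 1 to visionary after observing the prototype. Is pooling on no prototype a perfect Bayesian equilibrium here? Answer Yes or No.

No

On path, the investor holds the prior and pays 1/2·31 + 1/2·27 = 29. Off path (the prototype), believing visionary, it pays 31.
visionary: no prototype nets 29; the prototype nets 31 − 1 = 30. visionary would deviate.
mediocre: no prototype nets 29; the prototype nets 31 − 5 = 26. mediocre stays.
A type deviates, so pooling fails.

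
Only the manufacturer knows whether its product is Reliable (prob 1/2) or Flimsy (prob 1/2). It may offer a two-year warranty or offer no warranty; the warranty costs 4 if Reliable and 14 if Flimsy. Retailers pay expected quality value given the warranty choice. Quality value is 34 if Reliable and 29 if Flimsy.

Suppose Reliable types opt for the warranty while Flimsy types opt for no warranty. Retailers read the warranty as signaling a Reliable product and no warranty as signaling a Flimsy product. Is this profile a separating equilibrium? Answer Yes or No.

Under these beliefs, the warranty earns price 34 and no warranty earns price 29.
Reliable: the warranty nets 34 − 4 = 30; no warranty nets 29. Reliable prefers the warranty.
Flimsy: the warranty nets 34 − 14 = 20; no warranty nets 29. Flimsy prefers no warranty.
Neither type deviates, so the separating profile is an equilibrium.

Yes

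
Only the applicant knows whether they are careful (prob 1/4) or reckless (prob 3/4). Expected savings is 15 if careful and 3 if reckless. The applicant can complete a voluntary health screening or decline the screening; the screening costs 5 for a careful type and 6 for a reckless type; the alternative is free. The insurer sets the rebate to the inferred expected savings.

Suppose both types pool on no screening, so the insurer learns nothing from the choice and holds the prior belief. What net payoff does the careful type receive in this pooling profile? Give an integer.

Pooled rebate = 1/4·15 + 3/4·3 = 6.
careful pays no cost for no screening, so net payoff = 6.

6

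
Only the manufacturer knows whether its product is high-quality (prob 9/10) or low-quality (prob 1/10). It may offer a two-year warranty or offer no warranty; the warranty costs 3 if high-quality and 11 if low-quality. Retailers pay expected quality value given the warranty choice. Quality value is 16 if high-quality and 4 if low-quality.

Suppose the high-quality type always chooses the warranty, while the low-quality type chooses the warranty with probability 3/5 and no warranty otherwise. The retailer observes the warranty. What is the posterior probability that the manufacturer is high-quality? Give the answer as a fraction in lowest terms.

15/16

P(the warranty) = (9/10)·1 + (1/10)·(3/5) = 24/25.
By Bayes' rule, P(high-quality | the warranty) = (9/10) / (24/25) = 15/16.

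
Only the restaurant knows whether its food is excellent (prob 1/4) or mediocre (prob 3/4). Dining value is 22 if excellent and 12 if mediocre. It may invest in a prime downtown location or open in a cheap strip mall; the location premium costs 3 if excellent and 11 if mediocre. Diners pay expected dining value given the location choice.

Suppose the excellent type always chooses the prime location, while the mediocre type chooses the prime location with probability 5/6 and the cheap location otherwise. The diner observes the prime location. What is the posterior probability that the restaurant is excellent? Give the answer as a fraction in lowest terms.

2/7

P(the prime location) = (1/4)·1 + (3/4)·(5/6) = 7/8.
By Bayes' rule, P(excellent | the prime location) = (1/4) / (7/8) = 2/7.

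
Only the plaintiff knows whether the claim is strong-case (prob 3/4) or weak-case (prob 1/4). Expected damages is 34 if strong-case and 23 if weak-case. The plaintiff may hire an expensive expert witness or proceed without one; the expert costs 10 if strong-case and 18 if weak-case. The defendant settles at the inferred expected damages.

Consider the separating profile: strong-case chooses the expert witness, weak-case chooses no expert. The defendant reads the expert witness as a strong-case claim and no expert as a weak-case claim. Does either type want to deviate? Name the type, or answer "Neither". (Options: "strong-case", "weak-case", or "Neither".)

The expert witness pays 34; no expert pays 23.
strong-case: assigned the expert witness, nets 34 − 10 = 24; deviating to no expert nets 23.
weak-case: assigned no expert, nets 23; deviating to the expert witness nets 34 − 18 = 16.
Both types strictly prefer their assigned action; no profitable deviation.

Neither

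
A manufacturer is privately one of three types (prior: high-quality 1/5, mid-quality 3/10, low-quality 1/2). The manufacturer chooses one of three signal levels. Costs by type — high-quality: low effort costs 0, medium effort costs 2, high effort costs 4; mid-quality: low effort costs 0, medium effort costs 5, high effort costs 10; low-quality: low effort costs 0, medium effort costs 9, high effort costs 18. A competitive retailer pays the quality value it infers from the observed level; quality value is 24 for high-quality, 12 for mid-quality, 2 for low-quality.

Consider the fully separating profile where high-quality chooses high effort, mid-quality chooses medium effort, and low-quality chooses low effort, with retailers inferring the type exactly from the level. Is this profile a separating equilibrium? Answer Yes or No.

No

Separating prices: high effort → 24, medium effort → 12, low effort → 2.
high-quality (assigned high effort): low effort: 2 − 0 = 2; medium effort: 12 − 2 = 10; high effort: 24 − 4 = 20. high-quality stays.
mid-quality (assigned medium effort): low effort: 2 − 0 = 2; medium effort: 12 − 5 = 7; high effort: 24 − 10 = 14. mid-quality prefers high effort.
low-quality (assigned low effort): low effort: 2 − 0 = 2; medium effort: 12 − 9 = 3; high effort: 24 − 18 = 6. low-quality prefers high effort.
At least one type deviates; the separating profile fails.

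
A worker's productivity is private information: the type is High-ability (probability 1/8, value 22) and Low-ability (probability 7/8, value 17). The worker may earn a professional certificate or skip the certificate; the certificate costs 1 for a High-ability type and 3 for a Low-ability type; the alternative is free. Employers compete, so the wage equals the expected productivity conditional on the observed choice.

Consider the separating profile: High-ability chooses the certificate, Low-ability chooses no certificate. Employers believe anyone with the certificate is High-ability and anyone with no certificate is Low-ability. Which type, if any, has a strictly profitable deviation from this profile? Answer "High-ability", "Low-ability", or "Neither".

Low-ability

The certificate pays 22; no certificate pays 17.
High-ability: assigned the certificate, nets 22 − 1 = 21; deviating to no certificate nets 17.
Low-ability: assigned no certificate, nets 17; deviating to the certificate nets 22 − 3 = 19.
The Low-ability type gains 2 by deviating.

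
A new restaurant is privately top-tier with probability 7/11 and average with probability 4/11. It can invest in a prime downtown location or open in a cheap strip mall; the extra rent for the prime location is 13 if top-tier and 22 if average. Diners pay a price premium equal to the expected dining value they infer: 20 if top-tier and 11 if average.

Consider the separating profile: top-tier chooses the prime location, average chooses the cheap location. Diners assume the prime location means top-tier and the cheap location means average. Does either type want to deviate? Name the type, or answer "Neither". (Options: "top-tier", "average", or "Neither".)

top-tier

The prime location pays 20; the cheap location pays 11.
top-tier: assigned the prime location, nets 20 − 13 = 7; deviating to the cheap location nets 11.
average: assigned the cheap location, nets 11; deviating to the prime location nets 20 − 22 = -2.
The top-tier type gains 4 by deviating.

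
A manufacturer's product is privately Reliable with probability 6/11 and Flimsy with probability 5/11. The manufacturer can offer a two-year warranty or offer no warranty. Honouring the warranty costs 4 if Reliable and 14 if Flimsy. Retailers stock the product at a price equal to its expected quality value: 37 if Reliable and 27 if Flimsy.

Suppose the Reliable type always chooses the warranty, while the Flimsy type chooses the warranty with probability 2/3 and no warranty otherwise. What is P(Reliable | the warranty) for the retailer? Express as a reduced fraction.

9/14

P(the warranty) = (6/11)·1 + (5/11)·(2/3) = 28/33.
By Bayes' rule, P(Reliable | the warranty) = (6/11) / (28/33) = 9/14.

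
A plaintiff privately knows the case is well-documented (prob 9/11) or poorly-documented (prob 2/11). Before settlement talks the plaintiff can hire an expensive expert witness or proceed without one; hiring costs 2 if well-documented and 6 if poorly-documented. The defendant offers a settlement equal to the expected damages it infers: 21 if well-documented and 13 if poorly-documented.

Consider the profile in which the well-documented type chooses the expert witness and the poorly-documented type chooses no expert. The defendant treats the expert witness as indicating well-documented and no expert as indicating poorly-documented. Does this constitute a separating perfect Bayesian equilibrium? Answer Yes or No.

No

Under these beliefs, the expert witness earns settlement 21 and no expert earns settlement 13.
well-documented: the expert witness nets 21 − 2 = 19; no expert nets 13. well-documented prefers the expert witness.
poorly-documented: the expert witness nets 21 − 6 = 15; no expert nets 13. poorly-documented would deviate to the expert witness.
poorly-documented has a profitable deviation, so the profile is not an equilibrium.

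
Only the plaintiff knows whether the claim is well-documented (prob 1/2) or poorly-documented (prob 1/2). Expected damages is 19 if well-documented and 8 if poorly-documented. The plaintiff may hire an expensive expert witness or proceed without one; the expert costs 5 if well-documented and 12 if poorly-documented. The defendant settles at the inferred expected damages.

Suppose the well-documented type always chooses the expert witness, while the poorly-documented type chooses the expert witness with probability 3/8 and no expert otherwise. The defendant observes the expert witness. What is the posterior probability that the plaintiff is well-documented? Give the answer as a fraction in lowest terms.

8/11

P(the expert witness) = (1/2)·1 + (1/2)·(3/8) = 11/16.
By Bayes' rule, P(well-documented | the expert witness) = (1/2) / (11/16) = 8/11.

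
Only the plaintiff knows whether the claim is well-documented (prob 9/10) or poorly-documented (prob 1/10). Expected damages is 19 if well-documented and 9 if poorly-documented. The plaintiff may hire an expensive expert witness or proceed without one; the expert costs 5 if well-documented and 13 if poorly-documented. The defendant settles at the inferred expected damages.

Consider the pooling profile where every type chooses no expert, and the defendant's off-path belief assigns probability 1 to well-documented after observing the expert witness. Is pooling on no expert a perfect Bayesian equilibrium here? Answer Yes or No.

On path, the defendant holds the prior and pays 9/10·19 + 1/10·9 = 18. Off path (the expert witness), believing well-documented, it pays 19.
well-documented: no expert nets 18; the expert witness nets 19 − 5 = 14. well-documented stays.
poorly-documented: no expert nets 18; the expert witness nets 19 − 13 = 6. poorly-documented stays.
No type deviates, so pooling is sustained.

Yes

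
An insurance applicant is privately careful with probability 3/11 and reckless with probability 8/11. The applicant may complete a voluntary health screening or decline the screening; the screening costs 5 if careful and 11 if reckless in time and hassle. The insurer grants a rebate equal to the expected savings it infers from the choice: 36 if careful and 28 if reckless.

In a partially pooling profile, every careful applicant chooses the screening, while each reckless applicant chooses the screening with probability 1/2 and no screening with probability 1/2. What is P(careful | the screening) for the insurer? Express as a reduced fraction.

P(the screening) = (3/11)·1 + (8/11)·(1/2) = 7/11.
By Bayes' rule, P(careful | the screening) = (3/11) / (7/11) = 3/7.

3/7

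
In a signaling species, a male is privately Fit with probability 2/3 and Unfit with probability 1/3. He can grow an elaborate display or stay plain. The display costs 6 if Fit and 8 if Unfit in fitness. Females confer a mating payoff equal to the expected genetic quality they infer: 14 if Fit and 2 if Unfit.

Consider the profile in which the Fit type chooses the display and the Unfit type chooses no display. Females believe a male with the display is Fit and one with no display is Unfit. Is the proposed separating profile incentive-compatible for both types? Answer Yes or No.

No

Under these beliefs, the display earns mating payoff 14 and no display earns mating payoff 2.
Fit: the display nets 14 − 6 = 8; no display nets 2. Fit prefers the display.
Unfit: the display nets 14 − 8 = 6; no display nets 2. Unfit would deviate to the display.
Unfit has a profitable deviation, so the profile is not an equilibrium.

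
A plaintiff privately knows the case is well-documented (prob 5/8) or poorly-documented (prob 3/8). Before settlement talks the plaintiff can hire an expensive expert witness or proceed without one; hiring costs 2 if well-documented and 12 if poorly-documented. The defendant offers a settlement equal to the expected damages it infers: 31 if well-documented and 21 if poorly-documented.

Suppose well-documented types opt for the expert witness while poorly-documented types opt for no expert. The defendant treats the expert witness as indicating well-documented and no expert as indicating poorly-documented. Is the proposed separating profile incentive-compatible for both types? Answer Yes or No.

Under these beliefs, the expert witness earns settlement 31 and no expert earns settlement 21.
well-documented: the expert witness nets 31 − 2 = 29; no expert nets 21. well-documented prefers the expert witness.
poorly-documented: the expert witness nets 31 − 12 = 19; no expert nets 21. poorly-documented prefers no expert.
Neither type deviates, so the separating profile is an equilibrium.

Yes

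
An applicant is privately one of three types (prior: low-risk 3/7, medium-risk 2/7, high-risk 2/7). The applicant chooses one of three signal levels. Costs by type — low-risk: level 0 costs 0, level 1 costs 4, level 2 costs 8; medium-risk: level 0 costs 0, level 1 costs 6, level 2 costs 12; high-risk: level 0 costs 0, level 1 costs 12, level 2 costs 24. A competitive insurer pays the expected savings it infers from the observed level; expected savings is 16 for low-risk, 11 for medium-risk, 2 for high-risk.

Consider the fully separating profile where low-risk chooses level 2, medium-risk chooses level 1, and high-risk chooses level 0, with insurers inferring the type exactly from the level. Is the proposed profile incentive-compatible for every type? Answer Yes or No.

Yes

Separating rebates: level 2 → 16, level 1 → 11, level 0 → 2.
low-risk (assigned level 2): level 0: 2 − 0 = 2; level 1: 11 − 4 = 7; level 2: 16 − 8 = 8. low-risk stays.
medium-risk (assigned level 1): level 0: 2 − 0 = 2; level 1: 11 − 6 = 5; level 2: 16 − 12 = 4. medium-risk stays.
high-risk (assigned level 0): level 0: 2 − 0 = 2; level 1: 11 − 12 = -1; level 2: 16 − 24 = -8. high-risk stays.
Every type prefers its assigned level; separation holds.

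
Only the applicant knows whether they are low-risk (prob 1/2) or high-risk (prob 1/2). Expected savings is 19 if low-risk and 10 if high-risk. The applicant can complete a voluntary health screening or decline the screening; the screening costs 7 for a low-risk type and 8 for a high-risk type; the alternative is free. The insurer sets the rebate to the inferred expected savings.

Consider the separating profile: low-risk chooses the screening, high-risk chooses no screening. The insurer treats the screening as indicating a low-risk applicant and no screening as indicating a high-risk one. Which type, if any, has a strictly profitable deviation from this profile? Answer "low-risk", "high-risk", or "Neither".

The screening pays 19; no screening pays 10.
low-risk: assigned the screening, nets 19 − 7 = 12; deviating to no screening nets 10.
high-risk: assigned no screening, nets 10; deviating to the screening nets 19 − 8 = 11.
The high-risk type gains 1 by deviating.

high-risk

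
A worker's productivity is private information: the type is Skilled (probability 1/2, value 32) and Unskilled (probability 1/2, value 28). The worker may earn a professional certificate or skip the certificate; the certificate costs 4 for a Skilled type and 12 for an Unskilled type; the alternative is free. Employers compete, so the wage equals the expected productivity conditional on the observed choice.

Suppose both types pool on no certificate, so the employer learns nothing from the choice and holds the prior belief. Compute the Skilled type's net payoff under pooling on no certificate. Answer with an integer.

Pooled wage = 1/2·32 + 1/2·28 = 30.
Skilled pays no cost for no certificate, so net payoff = 30.

30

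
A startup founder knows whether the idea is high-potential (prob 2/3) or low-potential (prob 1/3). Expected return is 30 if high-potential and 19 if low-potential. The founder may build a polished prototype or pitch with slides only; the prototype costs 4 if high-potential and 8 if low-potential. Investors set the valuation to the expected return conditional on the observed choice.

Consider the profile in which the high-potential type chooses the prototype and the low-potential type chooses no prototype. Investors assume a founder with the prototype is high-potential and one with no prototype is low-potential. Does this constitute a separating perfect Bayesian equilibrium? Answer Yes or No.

Under these beliefs, the prototype earns valuation 30 and no prototype earns valuation 19.
high-potential: the prototype nets 30 − 4 = 26; no prototype nets 19. high-potential prefers the prototype.
low-potential: the prototype nets 30 − 8 = 22; no prototype nets 19. low-potential would deviate to the prototype.
low-potential has a profitable deviation, so the profile is not an equilibrium.

No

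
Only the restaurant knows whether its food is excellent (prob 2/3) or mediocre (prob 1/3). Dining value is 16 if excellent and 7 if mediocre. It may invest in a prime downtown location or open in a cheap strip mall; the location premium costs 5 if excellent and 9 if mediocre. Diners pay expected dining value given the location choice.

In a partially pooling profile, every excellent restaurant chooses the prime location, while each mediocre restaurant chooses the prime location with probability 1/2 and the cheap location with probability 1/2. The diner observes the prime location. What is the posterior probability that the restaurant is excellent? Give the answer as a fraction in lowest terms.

4/5

P(the prime location) = (2/3)·1 + (1/3)·(1/2) = 5/6.
By Bayes' rule, P(excellent | the prime location) = (2/3) / (5/6) = 4/5.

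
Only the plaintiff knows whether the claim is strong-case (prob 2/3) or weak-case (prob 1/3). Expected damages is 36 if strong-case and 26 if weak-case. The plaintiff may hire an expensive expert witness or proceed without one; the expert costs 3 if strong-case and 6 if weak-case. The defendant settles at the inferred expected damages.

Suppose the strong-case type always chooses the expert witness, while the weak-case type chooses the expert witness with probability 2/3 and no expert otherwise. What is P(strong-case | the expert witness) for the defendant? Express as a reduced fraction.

3/4

P(the expert witness) = (2/3)·1 + (1/3)·(2/3) = 8/9.
By Bayes' rule, P(strong-case | the expert witness) = (2/3) / (8/9) = 3/4.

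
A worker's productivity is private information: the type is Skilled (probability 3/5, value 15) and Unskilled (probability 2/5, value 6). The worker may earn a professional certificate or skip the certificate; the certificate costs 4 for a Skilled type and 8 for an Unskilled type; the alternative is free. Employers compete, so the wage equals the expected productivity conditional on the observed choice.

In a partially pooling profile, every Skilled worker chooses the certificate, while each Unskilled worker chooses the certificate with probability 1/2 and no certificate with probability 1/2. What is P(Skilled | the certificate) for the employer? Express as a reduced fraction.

3/4

P(the certificate) = (3/5)·1 + (2/5)·(1/2) = 4/5.
By Bayes' rule, P(Skilled | the certificate) = (3/5) / (4/5) = 3/4.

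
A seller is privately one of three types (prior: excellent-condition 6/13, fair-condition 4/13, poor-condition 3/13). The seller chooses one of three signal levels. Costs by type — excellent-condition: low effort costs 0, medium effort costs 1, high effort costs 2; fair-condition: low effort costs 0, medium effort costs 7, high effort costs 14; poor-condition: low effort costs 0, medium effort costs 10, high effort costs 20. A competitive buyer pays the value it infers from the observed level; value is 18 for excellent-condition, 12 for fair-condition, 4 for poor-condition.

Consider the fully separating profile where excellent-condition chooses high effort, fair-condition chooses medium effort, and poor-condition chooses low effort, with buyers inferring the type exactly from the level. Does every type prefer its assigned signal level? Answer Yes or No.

Yes

Separating prices: high effort → 18, medium effort → 12, low effort → 4.
excellent-condition (assigned high effort): low effort: 4 − 0 = 4; medium effort: 12 − 1 = 11; high effort: 18 − 2 = 16. excellent-condition stays.
fair-condition (assigned medium effort): low effort: 4 − 0 = 4; medium effort: 12 − 7 = 5; high effort: 18 − 14 = 4. fair-condition stays.
poor-condition (assigned low effort): low effort: 4 − 0 = 4; medium effort: 12 − 10 = 2; high effort: 18 − 20 = -2. poor-condition stays.
Every type prefers its assigned level; separation holds.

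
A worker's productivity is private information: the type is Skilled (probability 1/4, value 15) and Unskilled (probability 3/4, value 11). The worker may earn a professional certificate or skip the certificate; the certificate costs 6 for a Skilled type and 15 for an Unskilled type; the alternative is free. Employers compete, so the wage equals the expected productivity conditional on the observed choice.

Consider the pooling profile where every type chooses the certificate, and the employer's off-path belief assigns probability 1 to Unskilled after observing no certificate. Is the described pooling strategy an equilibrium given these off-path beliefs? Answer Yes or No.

On path, the employer holds the prior and pays 1/4·15 + 3/4·11 = 12. Off path (no certificate), believing Unskilled, it pays 11.
Skilled: the certificate nets 12 − 6 = 6; no certificate nets 11. Skilled would deviate.
Unskilled: the certificate nets 12 − 15 = -3; no certificate nets 11. Unskilled would deviate.
A type deviates, so pooling fails.

No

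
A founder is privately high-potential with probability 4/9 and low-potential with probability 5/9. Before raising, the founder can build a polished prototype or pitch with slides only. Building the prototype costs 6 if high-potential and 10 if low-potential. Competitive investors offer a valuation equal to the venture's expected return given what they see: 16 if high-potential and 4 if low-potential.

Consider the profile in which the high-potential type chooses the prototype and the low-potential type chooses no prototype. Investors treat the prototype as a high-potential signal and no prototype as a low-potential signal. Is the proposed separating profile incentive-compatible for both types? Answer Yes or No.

Under these beliefs, the prototype earns valuation 16 and no prototype earns valuation 4.
high-potential: the prototype nets 16 − 6 = 10; no prototype nets 4. high-potential prefers the prototype.
low-potential: the prototype nets 16 − 10 = 6; no prototype nets 4. low-potential would deviate to the prototype.
low-potential has a profitable deviation, so the profile is not an equilibrium.

No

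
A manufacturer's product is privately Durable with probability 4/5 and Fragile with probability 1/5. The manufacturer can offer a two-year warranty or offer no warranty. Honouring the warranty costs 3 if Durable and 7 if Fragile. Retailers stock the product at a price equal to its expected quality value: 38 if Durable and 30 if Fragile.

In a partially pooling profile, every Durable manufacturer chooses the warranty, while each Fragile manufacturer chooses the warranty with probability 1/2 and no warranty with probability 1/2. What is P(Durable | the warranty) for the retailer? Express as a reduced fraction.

8/9

P(the warranty) = (4/5)·1 + (1/5)·(1/2) = 9/10.
By Bayes' rule, P(Durable | the warranty) = (4/5) / (9/10) = 8/9.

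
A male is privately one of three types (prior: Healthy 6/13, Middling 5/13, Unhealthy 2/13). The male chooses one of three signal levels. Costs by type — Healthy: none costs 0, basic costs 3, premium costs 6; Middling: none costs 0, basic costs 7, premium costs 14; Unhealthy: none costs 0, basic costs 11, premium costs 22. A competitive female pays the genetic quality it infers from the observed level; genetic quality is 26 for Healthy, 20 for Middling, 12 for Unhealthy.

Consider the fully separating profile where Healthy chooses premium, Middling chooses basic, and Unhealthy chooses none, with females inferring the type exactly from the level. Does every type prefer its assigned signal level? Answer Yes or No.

Separating mating payoffs: premium → 26, basic → 20, none → 12.
Healthy (assigned premium): none: 12 − 0 = 12; basic: 20 − 3 = 17; premium: 26 − 6 = 20. Healthy stays.
Middling (assigned basic): none: 12 − 0 = 12; basic: 20 − 7 = 13; premium: 26 − 14 = 12. Middling stays.
Unhealthy (assigned none): none: 12 − 0 = 12; basic: 20 − 11 = 9; premium: 26 − 22 = 4. Unhealthy stays.
Every type prefers its assigned level; separation holds.

Yes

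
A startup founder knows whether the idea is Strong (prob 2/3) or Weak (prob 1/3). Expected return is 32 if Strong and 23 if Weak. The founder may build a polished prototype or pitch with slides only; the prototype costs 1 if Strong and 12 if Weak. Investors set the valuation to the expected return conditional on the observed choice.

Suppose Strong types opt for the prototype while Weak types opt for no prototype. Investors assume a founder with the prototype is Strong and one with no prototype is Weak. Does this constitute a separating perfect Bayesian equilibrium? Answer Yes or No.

Yes

Under these beliefs, the prototype earns valuation 32 and no prototype earns valuation 23.
Strong: the prototype nets 32 − 1 = 31; no prototype nets 23. Strong prefers the prototype.
Weak: the prototype nets 32 − 12 = 20; no prototype nets 23. Weak prefers no prototype.
Neither type deviates, so the separating profile is an equilibrium.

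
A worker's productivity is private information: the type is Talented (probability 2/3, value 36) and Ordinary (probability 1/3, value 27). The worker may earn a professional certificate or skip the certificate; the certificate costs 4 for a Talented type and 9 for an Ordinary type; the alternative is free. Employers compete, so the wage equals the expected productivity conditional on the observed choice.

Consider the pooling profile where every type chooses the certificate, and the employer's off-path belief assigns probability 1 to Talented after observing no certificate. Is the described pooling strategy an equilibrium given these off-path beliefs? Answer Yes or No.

No

On path, the employer holds the prior and pays 2/3·36 + 1/3·27 = 33. Off path (no certificate), believing Talented, it pays 36.
Talented: the certificate nets 33 − 4 = 29; no certificate nets 36. Talented would deviate.
Ordinary: the certificate nets 33 − 9 = 24; no certificate nets 36. Ordinary would deviate.
A type deviates, so pooling fails.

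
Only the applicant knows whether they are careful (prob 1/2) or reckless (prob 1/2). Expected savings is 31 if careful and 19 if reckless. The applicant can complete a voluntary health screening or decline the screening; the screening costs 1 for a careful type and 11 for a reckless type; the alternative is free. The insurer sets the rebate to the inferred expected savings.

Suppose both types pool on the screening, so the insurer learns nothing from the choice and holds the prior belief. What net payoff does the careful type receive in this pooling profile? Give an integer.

Pooled rebate = 1/2·31 + 1/2·19 = 25.
careful pays cost 1 for the screening, so net payoff = 25 − 1 = 24.

24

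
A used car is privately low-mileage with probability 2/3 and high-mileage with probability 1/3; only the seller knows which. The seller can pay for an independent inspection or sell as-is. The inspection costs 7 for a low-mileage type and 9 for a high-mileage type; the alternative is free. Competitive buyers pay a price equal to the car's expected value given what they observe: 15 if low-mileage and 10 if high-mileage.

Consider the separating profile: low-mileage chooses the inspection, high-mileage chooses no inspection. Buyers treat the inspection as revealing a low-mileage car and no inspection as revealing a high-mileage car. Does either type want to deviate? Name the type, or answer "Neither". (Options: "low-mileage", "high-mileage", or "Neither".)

The inspection pays 15; no inspection pays 10.
low-mileage: assigned the inspection, nets 15 − 7 = 8; deviating to no inspection nets 10.
high-mileage: assigned no inspection, nets 10; deviating to the inspection nets 15 − 9 = 6.
The low-mileage type gains 2 by deviating.

low-mileage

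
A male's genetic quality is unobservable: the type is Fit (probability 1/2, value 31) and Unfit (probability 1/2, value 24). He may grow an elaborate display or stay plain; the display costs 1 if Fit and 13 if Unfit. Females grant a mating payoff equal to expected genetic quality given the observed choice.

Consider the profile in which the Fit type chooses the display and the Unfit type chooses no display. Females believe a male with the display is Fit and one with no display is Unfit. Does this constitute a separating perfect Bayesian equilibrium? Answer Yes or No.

Yes

Under these beliefs, the display earns mating payoff 31 and no display earns mating payoff 24.
Fit: the display nets 31 − 1 = 30; no display nets 24. Fit prefers the display.
Unfit: the display nets 31 − 13 = 18; no display nets 24. Unfit prefers no display.
Neither type deviates, so the separating profile is an equilibrium.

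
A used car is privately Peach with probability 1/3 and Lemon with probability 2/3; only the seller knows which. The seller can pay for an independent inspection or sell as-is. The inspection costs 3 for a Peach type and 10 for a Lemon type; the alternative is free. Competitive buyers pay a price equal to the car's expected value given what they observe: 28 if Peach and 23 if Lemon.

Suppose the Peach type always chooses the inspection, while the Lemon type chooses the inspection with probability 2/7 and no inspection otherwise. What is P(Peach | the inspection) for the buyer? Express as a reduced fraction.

7/11

P(the inspection) = (1/3)·1 + (2/3)·(2/7) = 11/21.
By Bayes' rule, P(Peach | the inspection) = (1/3) / (11/21) = 7/11.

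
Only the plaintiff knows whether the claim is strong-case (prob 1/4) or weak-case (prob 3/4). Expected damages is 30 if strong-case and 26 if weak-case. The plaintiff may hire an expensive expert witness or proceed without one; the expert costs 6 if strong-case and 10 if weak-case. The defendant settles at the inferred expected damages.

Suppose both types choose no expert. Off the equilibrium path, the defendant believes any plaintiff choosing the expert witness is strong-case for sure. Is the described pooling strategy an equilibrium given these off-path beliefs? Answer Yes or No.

Yes

On path, the defendant holds the prior and pays 1/4·30 + 3/4·26 = 27. Off path (the expert witness), believing strong-case, it pays 30.
strong-case: no expert nets 27; the expert witness nets 30 − 6 = 24. strong-case stays.
weak-case: no expert nets 27; the expert witness nets 30 − 10 = 20. weak-case stays.
No type deviates, so pooling is sustained.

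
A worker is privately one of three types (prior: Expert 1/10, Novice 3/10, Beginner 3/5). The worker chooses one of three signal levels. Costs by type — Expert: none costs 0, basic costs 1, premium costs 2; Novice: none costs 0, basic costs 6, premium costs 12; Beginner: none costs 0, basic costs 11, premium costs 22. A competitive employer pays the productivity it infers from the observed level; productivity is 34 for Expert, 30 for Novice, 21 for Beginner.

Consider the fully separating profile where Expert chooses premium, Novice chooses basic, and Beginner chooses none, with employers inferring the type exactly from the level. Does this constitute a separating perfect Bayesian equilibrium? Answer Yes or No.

Separating wages: premium → 34, basic → 30, none → 21.
Expert (assigned premium): none: 21 − 0 = 21; basic: 30 − 1 = 29; premium: 34 − 2 = 32. Expert stays.
Novice (assigned basic): none: 21 − 0 = 21; basic: 30 − 6 = 24; premium: 34 − 12 = 22. Novice stays.
Beginner (assigned none): none: 21 − 0 = 21; basic: 30 − 11 = 19; premium: 34 − 22 = 12. Beginner stays.
Every type prefers its assigned level; separation holds.

Yes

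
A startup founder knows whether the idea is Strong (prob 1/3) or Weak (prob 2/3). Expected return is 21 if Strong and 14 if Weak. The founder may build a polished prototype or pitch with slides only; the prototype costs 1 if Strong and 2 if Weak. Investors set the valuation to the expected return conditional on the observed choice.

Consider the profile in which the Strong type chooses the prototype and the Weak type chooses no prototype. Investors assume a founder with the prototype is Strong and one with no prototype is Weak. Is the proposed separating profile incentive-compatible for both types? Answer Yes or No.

No

Under these beliefs, the prototype earns valuation 21 and no prototype earns valuation 14.
Strong: the prototype nets 21 − 1 = 20; no prototype nets 14. Strong prefers the prototype.
Weak: the prototype nets 21 − 2 = 19; no prototype nets 14. Weak would deviate to the prototype.
Weak has a profitable deviation, so the profile is not an equilibrium.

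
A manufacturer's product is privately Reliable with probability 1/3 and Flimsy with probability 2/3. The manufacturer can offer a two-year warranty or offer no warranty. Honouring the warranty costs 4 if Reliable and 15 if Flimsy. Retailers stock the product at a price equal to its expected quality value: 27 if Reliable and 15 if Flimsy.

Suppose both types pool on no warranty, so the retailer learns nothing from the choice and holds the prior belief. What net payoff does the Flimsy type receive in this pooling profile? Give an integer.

19

Pooled price = 1/3·27 + 2/3·15 = 19.
Flimsy pays no cost for no warranty, so net payoff = 19.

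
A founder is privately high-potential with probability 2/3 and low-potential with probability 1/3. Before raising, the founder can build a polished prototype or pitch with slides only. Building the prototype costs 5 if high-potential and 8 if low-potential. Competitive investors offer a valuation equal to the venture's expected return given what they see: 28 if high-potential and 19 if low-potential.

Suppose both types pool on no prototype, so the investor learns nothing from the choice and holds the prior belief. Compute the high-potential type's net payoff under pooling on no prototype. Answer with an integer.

25

Pooled valuation = 2/3·28 + 1/3·19 = 25.
high-potential pays no cost for no prototype, so net payoff = 25.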